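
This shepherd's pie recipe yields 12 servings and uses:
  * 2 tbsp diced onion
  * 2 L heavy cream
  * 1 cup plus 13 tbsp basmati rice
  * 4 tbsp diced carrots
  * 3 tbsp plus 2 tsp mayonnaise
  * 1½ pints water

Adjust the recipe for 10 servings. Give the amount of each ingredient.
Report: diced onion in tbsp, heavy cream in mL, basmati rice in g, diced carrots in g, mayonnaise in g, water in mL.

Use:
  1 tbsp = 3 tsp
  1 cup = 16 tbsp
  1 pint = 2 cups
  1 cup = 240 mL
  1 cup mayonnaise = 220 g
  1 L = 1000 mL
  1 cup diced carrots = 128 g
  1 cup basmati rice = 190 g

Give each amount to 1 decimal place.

Scaling factor: 10/12 = 5/6.
diced onion: 2 tbsp × 5/6 ≈ 1.7 tbsp
heavy cream: 2 L × 5/6 × 1000 mL/L ≈ 1666.7 mL
basmati rice: (1 cup + 13 tbsp = 1.8125 cup) × 5/6 × 190 g/cup ≈ 287.0 g
diced carrots: 4 tbsp × 5/6 ÷ 16 tbsp/cup × 128 g/cup ≈ 26.7 g
mayonnaise: (3 tbsp + 2 tsp = 11/3 tbsp) × 5/6 ÷ 16 tbsp/cup × 220 g/cup ≈ 42.0 g
water: 1.5 pint × 5/6 × 2 cup/pint × 240 mL/cup = 600.0 mL

diced onion: 1.7 tbsp; heavy cream: 1666.7 mL; basmati rice: 287.0 g; diced carrots: 26.7 g; mayonnaise: 42.0 g; water: 600.0 mL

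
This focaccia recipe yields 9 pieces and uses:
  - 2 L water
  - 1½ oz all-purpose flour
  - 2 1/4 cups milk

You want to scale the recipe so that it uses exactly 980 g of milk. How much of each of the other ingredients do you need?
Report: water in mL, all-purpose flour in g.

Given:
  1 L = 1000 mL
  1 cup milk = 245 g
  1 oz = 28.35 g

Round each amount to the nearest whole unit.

water: 3556 mL; all-purpose flour: 76 g

The original recipe has 551.25 g of milk, so the scaling factor is 980 ÷ 551.25 = 16/9.
water: 2 L × 16/9 × 1000 mL/L ≈ 3556 mL
all-purpose flour: 1.5 oz × 16/9 × 28.35 g/oz ≈ 76 g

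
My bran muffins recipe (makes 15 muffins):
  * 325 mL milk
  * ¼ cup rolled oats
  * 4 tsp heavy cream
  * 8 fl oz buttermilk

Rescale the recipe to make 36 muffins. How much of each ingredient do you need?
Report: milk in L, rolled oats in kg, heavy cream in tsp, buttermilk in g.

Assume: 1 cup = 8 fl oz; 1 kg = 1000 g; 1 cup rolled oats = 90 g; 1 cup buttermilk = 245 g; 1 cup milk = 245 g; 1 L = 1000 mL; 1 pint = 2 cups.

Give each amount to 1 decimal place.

Scaling factor: 36/15 = 12/5 = 2.4.
milk: 325 mL × 12/5 ÷ 1000 mL/L ≈ 0.8 L
rolled oats: 0.25 cup × 12/5 × 90 g/cup ÷ 1000 g/kg ≈ 0.1 kg
heavy cream: 4 tsp × 12/5 = 9.6 tsp
buttermilk: 8 fl oz × 12/5 ÷ 8 fl oz/cup × 245 g/cup = 588.0 g

milk: 0.8 L; rolled oats: 0.1 kg; heavy cream: 9.6 tsp; buttermilk: 588.0 g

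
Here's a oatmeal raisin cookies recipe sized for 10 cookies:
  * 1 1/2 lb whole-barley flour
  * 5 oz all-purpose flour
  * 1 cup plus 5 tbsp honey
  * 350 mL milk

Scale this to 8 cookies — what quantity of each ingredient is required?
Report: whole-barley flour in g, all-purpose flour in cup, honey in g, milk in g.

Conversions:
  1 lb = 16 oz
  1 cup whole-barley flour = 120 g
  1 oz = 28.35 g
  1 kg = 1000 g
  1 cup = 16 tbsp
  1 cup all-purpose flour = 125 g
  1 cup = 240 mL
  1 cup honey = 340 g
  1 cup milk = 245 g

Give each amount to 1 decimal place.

whole-barley flour: 544.3 g; all-purpose flour: 0.9 cup; honey: 357.0 g; milk: 285.8 g

Scaling factor: 8/10 = 4/5 = 0.8.
whole-barley flour: 1.5 lb × 4/5 × 16 oz/lb × 28.35 g/oz ≈ 544.3 g
all-purpose flour: 5 oz × 4/5 × 28.35 g/oz ÷ 125 g/cup ≈ 0.9 cup
honey: (1 cup + 5 tbsp = 1.3125 cup) × 4/5 × 340 g/cup = 357.0 g
milk: 350 mL × 4/5 ÷ 240 mL/cup × 245 g/cup ≈ 285.8 g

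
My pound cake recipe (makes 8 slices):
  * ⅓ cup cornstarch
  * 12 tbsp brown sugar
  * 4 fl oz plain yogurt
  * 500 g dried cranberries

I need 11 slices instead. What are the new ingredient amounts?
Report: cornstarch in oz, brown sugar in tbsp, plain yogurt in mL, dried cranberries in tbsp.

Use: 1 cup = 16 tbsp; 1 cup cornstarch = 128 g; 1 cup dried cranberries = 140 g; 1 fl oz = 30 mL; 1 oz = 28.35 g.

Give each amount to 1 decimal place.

Scaling factor: 11/8 = 1.375.
cornstarch: 1/3 cup × 11/8 × 128 g/cup ÷ 28.35 g/oz ≈ 2.1 oz
brown sugar: 12 tbsp × 11/8 = 16.5 tbsp
plain yogurt: 4 fl oz × 11/8 × 30 mL/fl oz = 165.0 mL
dried cranberries: 500 g × 11/8 ÷ 140 g/cup × 16 tbsp/cup ≈ 78.6 tbsp

cornstarch: 2.1 oz; brown sugar: 16.5 tbsp; plain yogurt: 165.0 mL; dried cranberries: 78.6 tbsp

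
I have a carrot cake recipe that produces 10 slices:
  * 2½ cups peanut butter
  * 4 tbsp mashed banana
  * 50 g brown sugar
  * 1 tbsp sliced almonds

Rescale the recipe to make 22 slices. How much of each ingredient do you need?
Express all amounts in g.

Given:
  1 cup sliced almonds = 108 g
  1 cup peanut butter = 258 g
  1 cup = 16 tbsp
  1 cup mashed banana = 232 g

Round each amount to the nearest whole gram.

Scaling factor: 22/10 = 11/5 = 2.2.
peanut butter: 2.5 cup × 11/5 × 258 g/cup = 1419 g
mashed banana: 4 tbsp × 11/5 ÷ 16 tbsp/cup × 232 g/cup ≈ 128 g
brown sugar: 50 g × 11/5 = 110 g
sliced almonds: 1 tbsp × 11/5 ÷ 16 tbsp/cup × 108 g/cup ≈ 15 g

peanut butter: 1419 g; mashed banana: 128 g; brown sugar: 110 g; sliced almonds: 15 g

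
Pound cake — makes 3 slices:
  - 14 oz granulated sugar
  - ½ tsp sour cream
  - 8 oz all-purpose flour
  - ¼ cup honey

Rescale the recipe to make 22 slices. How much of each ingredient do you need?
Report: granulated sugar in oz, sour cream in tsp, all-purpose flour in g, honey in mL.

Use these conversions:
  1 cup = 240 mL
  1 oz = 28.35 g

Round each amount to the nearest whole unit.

Scaling factor: 22/3.
granulated sugar: 14 oz × 22/3 ≈ 103 oz
sour cream: 0.5 tsp × 22/3 ≈ 4 tsp
all-purpose flour: 8 oz × 22/3 × 28.35 g/oz ≈ 1663 g
honey: 0.25 cup × 22/3 × 240 mL/cup = 440 mL

granulated sugar: 103 oz; sour cream: 4 tsp; all-purpose flour: 1663 g; honey: 440 mL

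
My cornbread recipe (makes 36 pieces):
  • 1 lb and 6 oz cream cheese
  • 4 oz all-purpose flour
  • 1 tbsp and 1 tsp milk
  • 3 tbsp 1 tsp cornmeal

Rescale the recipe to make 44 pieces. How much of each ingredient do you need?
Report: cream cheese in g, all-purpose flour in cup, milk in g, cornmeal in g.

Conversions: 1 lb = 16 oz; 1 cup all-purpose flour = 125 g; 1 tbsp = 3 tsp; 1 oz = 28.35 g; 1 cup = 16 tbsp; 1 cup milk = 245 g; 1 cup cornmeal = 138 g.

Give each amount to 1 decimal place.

cream cheese: 762.3 g; all-purpose flour: 1.1 cup; milk: 25.0 g; cornmeal: 35.1 g

Scaling factor: 44/36 = 11/9.
cream cheese: (1 lb + 6 oz = 1.375 lb) × 11/9 × 16 oz/lb × 28.35 g/oz = 762.3 g
all-purpose flour: 4 oz × 11/9 × 28.35 g/oz ÷ 125 g/cup ≈ 1.1 cup
milk: (1 tbsp + 1 tsp = 4/3 tbsp) × 11/9 ÷ 16 tbsp/cup × 245 g/cup ≈ 25.0 g
cornmeal: (3 tbsp + 1 tsp = 10/3 tbsp) × 11/9 ÷ 16 tbsp/cup × 138 g/cup ≈ 35.1 g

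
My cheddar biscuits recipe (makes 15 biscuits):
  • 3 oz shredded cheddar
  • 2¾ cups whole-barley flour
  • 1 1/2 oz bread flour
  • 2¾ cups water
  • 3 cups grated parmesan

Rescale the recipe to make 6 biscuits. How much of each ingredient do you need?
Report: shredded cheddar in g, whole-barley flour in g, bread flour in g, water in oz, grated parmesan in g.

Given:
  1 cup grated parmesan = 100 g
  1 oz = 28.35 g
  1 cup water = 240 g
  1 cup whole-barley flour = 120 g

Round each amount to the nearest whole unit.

Scaling factor: 6/15 = 2/5 = 0.4.
shredded cheddar: 3 oz × 2/5 × 28.35 g/oz ≈ 34 g
whole-barley flour: 2.75 cup × 2/5 × 120 g/cup = 132 g
bread flour: 1.5 oz × 2/5 × 28.35 g/oz ≈ 17 g
water: 2.75 cup × 2/5 × 240 g/cup ÷ 28.35 g/oz ≈ 9 oz
grated parmesan: 3 cup × 2/5 × 100 g/cup = 120 g

shredded cheddar: 34 g; whole-barley flour: 132 g; bread flour: 17 g; water: 9 oz; grated parmesan: 120 g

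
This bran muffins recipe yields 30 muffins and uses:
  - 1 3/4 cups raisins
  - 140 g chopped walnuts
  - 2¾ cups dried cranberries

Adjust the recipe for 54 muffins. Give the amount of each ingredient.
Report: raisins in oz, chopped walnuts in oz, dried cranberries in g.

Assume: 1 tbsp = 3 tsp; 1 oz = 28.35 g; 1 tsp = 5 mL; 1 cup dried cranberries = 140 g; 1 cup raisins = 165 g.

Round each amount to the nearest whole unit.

Scaling factor: 54/30 = 9/5 = 1.8.
raisins: 1.75 cup × 9/5 × 165 g/cup ÷ 28.35 g/oz ≈ 18 oz
chopped walnuts: 140 g × 9/5 ÷ 28.35 g/oz ≈ 9 oz
dried cranberries: 2.75 cup × 9/5 × 140 g/cup = 693 g

raisins: 18 oz; chopped walnuts: 9 oz; dried cranberries: 693 g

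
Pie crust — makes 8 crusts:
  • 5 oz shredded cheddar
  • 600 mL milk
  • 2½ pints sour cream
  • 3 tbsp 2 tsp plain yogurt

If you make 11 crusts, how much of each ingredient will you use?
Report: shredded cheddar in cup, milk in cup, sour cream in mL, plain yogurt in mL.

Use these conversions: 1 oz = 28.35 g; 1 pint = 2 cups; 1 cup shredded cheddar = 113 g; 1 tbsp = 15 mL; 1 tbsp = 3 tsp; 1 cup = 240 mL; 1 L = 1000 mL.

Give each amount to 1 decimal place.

Scaling factor: 11/8 = 1.375.
shredded cheddar: 5 oz × 11/8 × 28.35 g/oz ÷ 113 g/cup ≈ 1.7 cup
milk: 600 mL × 11/8 ÷ 240 mL/cup ≈ 3.4 cup
sour cream: 2.5 pint × 11/8 × 2 cup/pint × 240 mL/cup = 1650.0 mL
plain yogurt: (3 tbsp + 2 tsp = 11/3 tbsp) × 11/8 × 15 mL/tbsp ≈ 75.6 mL

shredded cheddar: 1.7 cup; milk: 3.4 cup; sour cream: 1650.0 mL; plain yogurt: 75.6 mL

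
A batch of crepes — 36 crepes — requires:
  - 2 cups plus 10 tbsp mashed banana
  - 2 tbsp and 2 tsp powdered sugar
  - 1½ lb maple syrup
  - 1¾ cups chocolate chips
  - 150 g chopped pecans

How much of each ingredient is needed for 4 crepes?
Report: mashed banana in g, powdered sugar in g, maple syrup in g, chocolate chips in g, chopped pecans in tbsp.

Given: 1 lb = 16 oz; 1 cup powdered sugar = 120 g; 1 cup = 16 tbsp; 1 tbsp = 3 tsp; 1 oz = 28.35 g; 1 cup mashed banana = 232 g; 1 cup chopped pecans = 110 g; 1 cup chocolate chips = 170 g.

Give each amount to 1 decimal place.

Scaling factor: 4/36 = 1/9.
mashed banana: (2 cup + 10 tbsp = 2.625 cup) × 1/9 × 232 g/cup ≈ 67.7 g
powdered sugar: (2 tbsp + 2 tsp = 8/3 tbsp) × 1/9 ÷ 16 tbsp/cup × 120 g/cup ≈ 2.2 g
maple syrup: 1.5 lb × 1/9 × 16 oz/lb × 28.35 g/oz = 75.6 g
chocolate chips: 1.75 cup × 1/9 × 170 g/cup ≈ 33.1 g
chopped pecans: 150 g × 1/9 ÷ 110 g/cup × 16 tbsp/cup ≈ 2.4 tbsp

mashed banana: 67.7 g; powdered sugar: 2.2 g; maple syrup: 75.6 g; chocolate chips: 33.1 g; chopped pecans: 2.4 tbsp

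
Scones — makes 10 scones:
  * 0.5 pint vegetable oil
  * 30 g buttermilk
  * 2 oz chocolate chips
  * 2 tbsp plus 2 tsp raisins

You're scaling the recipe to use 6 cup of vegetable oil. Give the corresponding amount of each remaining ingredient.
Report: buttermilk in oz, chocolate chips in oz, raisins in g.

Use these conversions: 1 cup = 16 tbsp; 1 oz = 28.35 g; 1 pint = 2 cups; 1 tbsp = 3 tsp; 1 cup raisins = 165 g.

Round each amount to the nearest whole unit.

The original recipe has 1 cup of vegetable oil, so the scaling factor is 6 ÷ 1 = 6.
buttermilk: 30 g × 6 ÷ 28.35 g/oz ≈ 6 oz
chocolate chips: 2 oz × 6 = 12 oz
raisins: (2 tbsp + 2 tsp = 8/3 tbsp) × 6 ÷ 16 tbsp/cup × 165 g/cup = 165 g

buttermilk: 6 oz; chocolate chips: 12 oz; raisins: 165 g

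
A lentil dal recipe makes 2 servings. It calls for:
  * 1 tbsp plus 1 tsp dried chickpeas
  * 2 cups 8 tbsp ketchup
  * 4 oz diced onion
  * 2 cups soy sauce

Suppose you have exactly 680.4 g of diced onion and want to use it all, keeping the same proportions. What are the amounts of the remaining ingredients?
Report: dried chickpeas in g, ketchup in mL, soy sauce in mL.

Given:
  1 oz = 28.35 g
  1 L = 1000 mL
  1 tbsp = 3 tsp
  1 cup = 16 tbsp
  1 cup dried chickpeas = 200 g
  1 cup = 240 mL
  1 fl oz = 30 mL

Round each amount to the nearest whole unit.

dried chickpeas: 100 g; ketchup: 3600 mL; soy sauce: 2880 mL

The original recipe has 113.4 g of diced onion, so the scaling factor is 680.4 ÷ 113.4 = 6.
dried chickpeas: (1 tbsp + 1 tsp = 4/3 tbsp) × 6 ÷ 16 tbsp/cup × 200 g/cup = 100 g
ketchup: (2 cup + 8 tbsp = 2.5 cup) × 6 × 240 mL/cup = 3600 mL
soy sauce: 2 cup × 6 × 240 mL/cup = 2880 mL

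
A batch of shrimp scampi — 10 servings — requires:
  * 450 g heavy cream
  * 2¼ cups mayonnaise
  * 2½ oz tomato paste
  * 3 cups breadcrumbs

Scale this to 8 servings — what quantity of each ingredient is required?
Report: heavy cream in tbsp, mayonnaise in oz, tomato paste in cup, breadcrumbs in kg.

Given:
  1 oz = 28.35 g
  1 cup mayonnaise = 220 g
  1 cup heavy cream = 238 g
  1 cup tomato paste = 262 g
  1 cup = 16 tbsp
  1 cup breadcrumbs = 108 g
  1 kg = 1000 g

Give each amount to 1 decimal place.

Scaling factor: 8/10 = 4/5 = 0.8.
heavy cream: 450 g × 4/5 ÷ 238 g/cup × 16 tbsp/cup ≈ 24.2 tbsp
mayonnaise: 2.25 cup × 4/5 × 220 g/cup ÷ 28.35 g/oz ≈ 14.0 oz
tomato paste: 2.5 oz × 4/5 × 28.35 g/oz ÷ 262 g/cup ≈ 0.2 cup
breadcrumbs: 3 cup × 4/5 × 108 g/cup ÷ 1000 g/kg ≈ 0.3 kg

heavy cream: 24.2 tbsp; mayonnaise: 14.0 oz; tomato paste: 0.2 cup; breadcrumbs: 0.3 kg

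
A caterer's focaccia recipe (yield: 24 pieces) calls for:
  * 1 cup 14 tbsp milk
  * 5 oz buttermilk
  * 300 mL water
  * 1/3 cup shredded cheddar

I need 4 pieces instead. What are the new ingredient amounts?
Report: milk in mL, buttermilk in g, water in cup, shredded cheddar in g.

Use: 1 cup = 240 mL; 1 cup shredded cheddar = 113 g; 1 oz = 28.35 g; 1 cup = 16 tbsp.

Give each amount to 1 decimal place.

Scaling factor: 4/24 = 1/6.
milk: (1 cup + 14 tbsp = 1.875 cup) × 1/6 × 240 mL/cup = 75.0 mL
buttermilk: 5 oz × 1/6 × 28.35 g/oz ≈ 23.6 g
water: 300 mL × 1/6 ÷ 240 mL/cup ≈ 0.2 cup
shredded cheddar: 1/3 cup × 1/6 × 113 g/cup ≈ 6.3 g

milk: 75.0 mL; buttermilk: 23.6 g; water: 0.2 cup; shredded cheddar: 6.3 g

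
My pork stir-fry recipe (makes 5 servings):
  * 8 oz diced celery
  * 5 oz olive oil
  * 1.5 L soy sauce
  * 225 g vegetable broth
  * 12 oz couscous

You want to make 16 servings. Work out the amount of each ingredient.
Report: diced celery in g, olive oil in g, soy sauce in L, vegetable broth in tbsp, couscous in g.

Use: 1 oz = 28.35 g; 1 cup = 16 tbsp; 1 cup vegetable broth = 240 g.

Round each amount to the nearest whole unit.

Scaling factor: 16/5 = 3.2.
diced celery: 8 oz × 16/5 × 28.35 g/oz ≈ 726 g
olive oil: 5 oz × 16/5 × 28.35 g/oz ≈ 454 g
soy sauce: 1.5 L × 16/5 ≈ 5 L
vegetable broth: 225 g × 16/5 ÷ 240 g/cup × 16 tbsp/cup = 48 tbsp
couscous: 12 oz × 16/5 × 28.35 g/oz ≈ 1089 g

diced celery: 726 g; olive oil: 454 g; soy sauce: 5 L; vegetable broth: 48 tbsp; couscous: 1089 g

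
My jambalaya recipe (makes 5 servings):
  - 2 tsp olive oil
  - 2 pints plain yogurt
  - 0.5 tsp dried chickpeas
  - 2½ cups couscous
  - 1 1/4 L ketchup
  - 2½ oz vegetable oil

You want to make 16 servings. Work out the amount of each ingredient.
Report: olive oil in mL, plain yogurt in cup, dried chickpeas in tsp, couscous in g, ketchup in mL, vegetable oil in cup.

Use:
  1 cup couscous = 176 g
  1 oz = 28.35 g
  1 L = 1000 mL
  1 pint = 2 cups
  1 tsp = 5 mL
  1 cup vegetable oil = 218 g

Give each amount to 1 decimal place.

Scaling factor: 16/5 = 3.2.
olive oil: 2 tsp × 16/5 × 5 mL/tsp = 32.0 mL
plain yogurt: 2 pint × 16/5 × 2 cup/pint = 12.8 cup
dried chickpeas: 0.5 tsp × 16/5 = 1.6 tsp
couscous: 2.5 cup × 16/5 × 176 g/cup = 1408.0 g
ketchup: 1.25 L × 16/5 × 1000 mL/L = 4000.0 mL
vegetable oil: 2.5 oz × 16/5 × 28.35 g/oz ÷ 218 g/cup ≈ 1.0 cup

olive oil: 32.0 mL; plain yogurt: 12.8 cup; dried chickpeas: 1.6 tsp; couscous: 1408.0 g; ketchup: 4000.0 mL; vegetable oil: 1.0 cup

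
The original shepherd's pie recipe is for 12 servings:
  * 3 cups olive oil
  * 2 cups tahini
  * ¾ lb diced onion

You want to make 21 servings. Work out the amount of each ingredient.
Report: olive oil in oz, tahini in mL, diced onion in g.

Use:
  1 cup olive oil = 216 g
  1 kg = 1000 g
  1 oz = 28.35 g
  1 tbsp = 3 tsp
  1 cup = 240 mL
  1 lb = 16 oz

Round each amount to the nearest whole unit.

olive oil: 40 oz; tahini: 840 mL; diced onion: 595 g

Scaling factor: 21/12 = 7/4 = 1.75.
olive oil: 3 cup × 7/4 × 216 g/cup ÷ 28.35 g/oz = 40 oz
tahini: 2 cup × 7/4 × 240 mL/cup = 840 mL
diced onion: 0.75 lb × 7/4 × 16 oz/lb × 28.35 g/oz ≈ 595 g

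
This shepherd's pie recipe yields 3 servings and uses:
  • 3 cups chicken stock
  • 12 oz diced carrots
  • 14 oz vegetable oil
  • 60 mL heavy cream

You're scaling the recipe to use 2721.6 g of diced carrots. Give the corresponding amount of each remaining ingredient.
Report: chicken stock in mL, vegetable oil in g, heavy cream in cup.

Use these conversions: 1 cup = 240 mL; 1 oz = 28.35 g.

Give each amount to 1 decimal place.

The original recipe has 340.2 g of diced carrots, so the scaling factor is 2721.6 ÷ 340.2 = 8.
chicken stock: 3 cup × 8 × 240 mL/cup = 5760.0 mL
vegetable oil: 14 oz × 8 × 28.35 g/oz = 3175.2 g
heavy cream: 60 mL × 8 ÷ 240 mL/cup = 2.0 cup

chicken stock: 5760.0 mL; vegetable oil: 3175.2 g; heavy cream: 2.0 cup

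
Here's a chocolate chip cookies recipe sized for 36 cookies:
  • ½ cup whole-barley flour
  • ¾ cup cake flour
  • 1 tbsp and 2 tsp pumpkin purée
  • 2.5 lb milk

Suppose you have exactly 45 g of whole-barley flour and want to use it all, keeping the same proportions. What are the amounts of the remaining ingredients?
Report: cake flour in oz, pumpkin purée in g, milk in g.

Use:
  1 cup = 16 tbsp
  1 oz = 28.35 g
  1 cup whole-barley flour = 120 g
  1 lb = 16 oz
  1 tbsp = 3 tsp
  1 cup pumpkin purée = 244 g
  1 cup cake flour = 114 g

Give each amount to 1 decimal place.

cake flour: 2.3 oz; pumpkin purée: 19.1 g; milk: 850.5 g

The original recipe has 60 g of whole-barley flour, so the scaling factor is 45 ÷ 60 = 3/4 = 0.75.
cake flour: 0.75 cup × 3/4 × 114 g/cup ÷ 28.35 g/oz ≈ 2.3 oz
pumpkin purée: (1 tbsp + 2 tsp = 5/3 tbsp) × 3/4 ÷ 16 tbsp/cup × 244 g/cup ≈ 19.1 g
milk: 2.5 lb × 3/4 × 16 oz/lb × 28.35 g/oz = 850.5 g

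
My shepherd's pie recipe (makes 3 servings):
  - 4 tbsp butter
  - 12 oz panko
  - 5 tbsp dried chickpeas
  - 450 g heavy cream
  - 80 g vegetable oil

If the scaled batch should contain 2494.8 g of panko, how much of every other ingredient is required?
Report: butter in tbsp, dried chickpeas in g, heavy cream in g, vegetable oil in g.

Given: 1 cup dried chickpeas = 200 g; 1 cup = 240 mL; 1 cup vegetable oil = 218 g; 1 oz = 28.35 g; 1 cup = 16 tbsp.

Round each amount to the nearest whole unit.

butter: 29 tbsp; dried chickpeas: 458 g; heavy cream: 3300 g; vegetable oil: 587 g

The original recipe has 340.2 g of panko, so the scaling factor is 2494.8 ÷ 340.2 = 22/3.
butter: 4 tbsp × 22/3 ≈ 29 tbsp
dried chickpeas: 5 tbsp × 22/3 ÷ 16 tbsp/cup × 200 g/cup ≈ 458 g
heavy cream: 450 g × 22/3 = 3300 g
vegetable oil: 80 g × 22/3 ≈ 587 g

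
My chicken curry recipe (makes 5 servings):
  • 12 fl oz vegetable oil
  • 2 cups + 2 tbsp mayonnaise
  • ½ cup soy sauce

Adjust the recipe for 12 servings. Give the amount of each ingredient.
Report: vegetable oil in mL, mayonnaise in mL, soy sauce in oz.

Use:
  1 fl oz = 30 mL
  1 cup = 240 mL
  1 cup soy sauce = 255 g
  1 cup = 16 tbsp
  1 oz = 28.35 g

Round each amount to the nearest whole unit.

Scaling factor: 12/5 = 2.4.
vegetable oil: 12 fl oz × 12/5 × 30 mL/fl oz = 864 mL
mayonnaise: (2 cup + 2 tbsp = 2.125 cup) × 12/5 × 240 mL/cup = 1224 mL
soy sauce: 0.5 cup × 12/5 × 255 g/cup ÷ 28.35 g/oz ≈ 11 oz

vegetable oil: 864 mL; mayonnaise: 1224 mL; soy sauce: 11 oz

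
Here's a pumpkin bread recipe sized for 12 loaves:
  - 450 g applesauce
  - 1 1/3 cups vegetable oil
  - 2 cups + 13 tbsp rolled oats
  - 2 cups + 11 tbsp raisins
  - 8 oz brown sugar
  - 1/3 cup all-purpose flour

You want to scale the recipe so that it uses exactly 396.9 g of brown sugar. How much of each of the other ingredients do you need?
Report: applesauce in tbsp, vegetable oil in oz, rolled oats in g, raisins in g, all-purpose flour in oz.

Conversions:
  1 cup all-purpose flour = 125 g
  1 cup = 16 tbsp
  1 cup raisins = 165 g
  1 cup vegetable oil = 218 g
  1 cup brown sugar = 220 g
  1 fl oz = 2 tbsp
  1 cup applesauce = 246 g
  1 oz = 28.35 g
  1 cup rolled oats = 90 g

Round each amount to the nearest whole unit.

applesauce: 51 tbsp; vegetable oil: 18 oz; rolled oats: 443 g; raisins: 776 g; all-purpose flour: 3 oz

The original recipe has 226.8 g of brown sugar, so the scaling factor is 396.9 ÷ 226.8 = 7/4 = 1.75.
applesauce: 450 g × 7/4 ÷ 246 g/cup × 16 tbsp/cup ≈ 51 tbsp
vegetable oil: 4/3 cup × 7/4 × 218 g/cup ÷ 28.35 g/oz ≈ 18 oz
rolled oats: (2 cup + 13 tbsp = 2.8125 cup) × 7/4 × 90 g/cup ≈ 443 g
raisins: (2 cup + 11 tbsp = 2.6875 cup) × 7/4 × 165 g/cup ≈ 776 g
all-purpose flour: 1/3 cup × 7/4 × 125 g/cup ÷ 28.35 g/oz ≈ 3 oz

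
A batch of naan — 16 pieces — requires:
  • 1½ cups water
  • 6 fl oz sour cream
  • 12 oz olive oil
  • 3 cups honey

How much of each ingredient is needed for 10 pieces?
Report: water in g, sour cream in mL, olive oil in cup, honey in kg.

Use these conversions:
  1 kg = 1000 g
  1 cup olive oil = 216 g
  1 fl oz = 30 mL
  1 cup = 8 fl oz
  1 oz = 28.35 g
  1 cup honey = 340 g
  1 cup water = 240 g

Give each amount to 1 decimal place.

Scaling factor: 10/16 = 5/8 = 0.625.
water: 1.5 cup × 5/8 × 240 g/cup = 225.0 g
sour cream: 6 fl oz × 5/8 × 30 mL/fl oz = 112.5 mL
olive oil: 12 oz × 5/8 × 28.35 g/oz ÷ 216 g/cup ≈ 1.0 cup
honey: 3 cup × 5/8 × 340 g/cup ÷ 1000 g/kg ≈ 0.6 kg

water: 225.0 g; sour cream: 112.5 mL; olive oil: 1.0 cup; honey: 0.6 kg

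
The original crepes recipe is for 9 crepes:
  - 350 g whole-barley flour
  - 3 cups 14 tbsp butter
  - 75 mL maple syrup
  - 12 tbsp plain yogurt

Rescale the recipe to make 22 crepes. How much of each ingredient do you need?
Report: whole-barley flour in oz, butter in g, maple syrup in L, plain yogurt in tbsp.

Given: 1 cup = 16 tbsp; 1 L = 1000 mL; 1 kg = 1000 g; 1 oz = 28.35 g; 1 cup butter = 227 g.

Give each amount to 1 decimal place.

whole-barley flour: 30.2 oz; butter: 2150.2 g; maple syrup: 0.2 L; plain yogurt: 29.3 tbsp

Scaling factor: 22/9.
whole-barley flour: 350 g × 22/9 ÷ 28.35 g/oz ≈ 30.2 oz
butter: (3 cup + 14 tbsp = 3.875 cup) × 22/9 × 227 g/cup ≈ 2150.2 g
maple syrup: 75 mL × 22/9 ÷ 1000 mL/L ≈ 0.2 L
plain yogurt: 12 tbsp × 22/9 ≈ 29.3 tbsp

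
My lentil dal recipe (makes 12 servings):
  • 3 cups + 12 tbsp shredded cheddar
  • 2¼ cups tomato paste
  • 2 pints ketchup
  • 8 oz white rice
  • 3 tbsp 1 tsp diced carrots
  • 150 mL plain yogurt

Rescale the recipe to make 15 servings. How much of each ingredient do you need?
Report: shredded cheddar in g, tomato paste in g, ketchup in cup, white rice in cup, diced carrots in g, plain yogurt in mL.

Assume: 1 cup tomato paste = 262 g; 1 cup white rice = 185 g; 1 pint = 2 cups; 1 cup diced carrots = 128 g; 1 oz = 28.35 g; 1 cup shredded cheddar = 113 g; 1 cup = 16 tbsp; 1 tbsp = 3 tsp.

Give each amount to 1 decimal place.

shredded cheddar: 529.7 g; tomato paste: 736.9 g; ketchup: 5.0 cup; white rice: 1.5 cup; diced carrots: 33.3 g; plain yogurt: 187.5 mL

Scaling factor: 15/12 = 5/4 = 1.25.
shredded cheddar: (3 cup + 12 tbsp = 3.75 cup) × 5/4 × 113 g/cup ≈ 529.7 g
tomato paste: 2.25 cup × 5/4 × 262 g/cup ≈ 736.9 g
ketchup: 2 pint × 5/4 × 2 cup/pint = 5.0 cup
white rice: 8 oz × 5/4 × 28.35 g/oz ÷ 185 g/cup ≈ 1.5 cup
diced carrots: (3 tbsp + 1 tsp = 10/3 tbsp) × 5/4 ÷ 16 tbsp/cup × 128 g/cup ≈ 33.3 g
plain yogurt: 150 mL × 5/4 = 187.5 mL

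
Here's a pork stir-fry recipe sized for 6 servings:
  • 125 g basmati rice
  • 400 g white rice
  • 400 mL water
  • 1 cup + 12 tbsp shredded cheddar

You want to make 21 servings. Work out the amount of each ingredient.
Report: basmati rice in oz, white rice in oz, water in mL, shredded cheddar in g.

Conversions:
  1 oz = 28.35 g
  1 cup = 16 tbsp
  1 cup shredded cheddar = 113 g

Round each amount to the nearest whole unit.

basmati rice: 15 oz; white rice: 49 oz; water: 1400 mL; shredded cheddar: 692 g

Scaling factor: 21/6 = 7/2 = 3.5.
basmati rice: 125 g × 7/2 ÷ 28.35 g/oz ≈ 15 oz
white rice: 400 g × 7/2 ÷ 28.35 g/oz ≈ 49 oz
water: 400 mL × 7/2 = 1400 mL
shredded cheddar: (1 cup + 12 tbsp = 1.75 cup) × 7/2 × 113 g/cup ≈ 692 g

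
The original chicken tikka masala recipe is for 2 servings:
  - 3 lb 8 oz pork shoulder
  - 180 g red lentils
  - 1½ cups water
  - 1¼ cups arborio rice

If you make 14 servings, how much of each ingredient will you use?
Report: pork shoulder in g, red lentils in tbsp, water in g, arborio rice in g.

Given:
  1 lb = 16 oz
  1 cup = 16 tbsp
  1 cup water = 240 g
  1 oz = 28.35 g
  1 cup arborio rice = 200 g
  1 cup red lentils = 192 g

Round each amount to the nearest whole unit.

Scaling factor: 14/2 = 7.
pork shoulder: (3 lb + 8 oz = 3.5 lb) × 7 × 16 oz/lb × 28.35 g/oz ≈ 11113 g
red lentils: 180 g × 7 ÷ 192 g/cup × 16 tbsp/cup = 105 tbsp
water: 1.5 cup × 7 × 240 g/cup = 2520 g
arborio rice: 1.25 cup × 7 × 200 g/cup = 1750 g

pork shoulder: 11113 g; red lentils: 105 tbsp; water: 2520 g; arborio rice: 1750 g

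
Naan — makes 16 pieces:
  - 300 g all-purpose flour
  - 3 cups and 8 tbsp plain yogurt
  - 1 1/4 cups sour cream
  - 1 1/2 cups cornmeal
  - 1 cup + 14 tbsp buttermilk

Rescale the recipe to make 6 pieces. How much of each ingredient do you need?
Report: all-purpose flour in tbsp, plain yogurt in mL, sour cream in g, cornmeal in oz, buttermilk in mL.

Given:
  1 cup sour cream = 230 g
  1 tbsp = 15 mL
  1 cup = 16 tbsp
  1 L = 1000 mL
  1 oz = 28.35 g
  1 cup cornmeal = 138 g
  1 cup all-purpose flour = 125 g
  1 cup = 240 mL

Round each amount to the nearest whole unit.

all-purpose flour: 14 tbsp; plain yogurt: 315 mL; sour cream: 108 g; cornmeal: 3 oz; buttermilk: 169 mL

Scaling factor: 6/16 = 3/8 = 0.375.
all-purpose flour: 300 g × 3/8 ÷ 125 g/cup × 16 tbsp/cup ≈ 14 tbsp
plain yogurt: (3 cup + 8 tbsp = 3.5 cup) × 3/8 × 240 mL/cup = 315 mL
sour cream: 1.25 cup × 3/8 × 230 g/cup ≈ 108 g
cornmeal: 1.5 cup × 3/8 × 138 g/cup ÷ 28.35 g/oz ≈ 3 oz
buttermilk: (1 cup + 14 tbsp = 1.875 cup) × 3/8 × 240 mL/cup ≈ 169 mL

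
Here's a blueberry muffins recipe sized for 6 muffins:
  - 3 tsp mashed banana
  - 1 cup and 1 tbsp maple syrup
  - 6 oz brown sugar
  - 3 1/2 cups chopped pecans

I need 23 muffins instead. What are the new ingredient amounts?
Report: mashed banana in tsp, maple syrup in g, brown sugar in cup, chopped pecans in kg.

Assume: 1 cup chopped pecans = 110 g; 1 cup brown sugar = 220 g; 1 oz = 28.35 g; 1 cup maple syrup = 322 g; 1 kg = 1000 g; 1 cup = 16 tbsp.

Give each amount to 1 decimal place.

Scaling factor: 23/6.
mashed banana: 3 tsp × 23/6 = 11.5 tsp
maple syrup: (1 cup + 1 tbsp = 1.0625 cup) × 23/6 × 322 g/cup ≈ 1311.5 g
brown sugar: 6 oz × 23/6 × 28.35 g/oz ÷ 220 g/cup ≈ 3.0 cup
chopped pecans: 3.5 cup × 23/6 × 110 g/cup ÷ 1000 g/kg ≈ 1.5 kg

mashed banana: 11.5 tsp; maple syrup: 1311.5 g; brown sugar: 3.0 cup; chopped pecans: 1.5 kg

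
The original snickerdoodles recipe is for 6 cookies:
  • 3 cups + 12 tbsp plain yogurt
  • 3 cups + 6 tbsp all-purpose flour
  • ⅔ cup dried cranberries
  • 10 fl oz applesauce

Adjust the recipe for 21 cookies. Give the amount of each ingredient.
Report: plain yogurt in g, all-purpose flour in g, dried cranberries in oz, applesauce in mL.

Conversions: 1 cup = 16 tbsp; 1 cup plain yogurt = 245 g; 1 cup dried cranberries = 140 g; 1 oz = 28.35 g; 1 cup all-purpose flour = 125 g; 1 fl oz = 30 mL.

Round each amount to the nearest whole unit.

plain yogurt: 3216 g; all-purpose flour: 1477 g; dried cranberries: 12 oz; applesauce: 1050 mL

Scaling factor: 21/6 = 7/2 = 3.5.
plain yogurt: (3 cup + 12 tbsp = 3.75 cup) × 7/2 × 245 g/cup ≈ 3216 g
all-purpose flour: (3 cup + 6 tbsp = 3.375 cup) × 7/2 × 125 g/cup ≈ 1477 g
dried cranberries: 2/3 cup × 7/2 × 140 g/cup ÷ 28.35 g/oz ≈ 12 oz
applesauce: 10 fl oz × 7/2 × 30 mL/fl oz = 1050 mL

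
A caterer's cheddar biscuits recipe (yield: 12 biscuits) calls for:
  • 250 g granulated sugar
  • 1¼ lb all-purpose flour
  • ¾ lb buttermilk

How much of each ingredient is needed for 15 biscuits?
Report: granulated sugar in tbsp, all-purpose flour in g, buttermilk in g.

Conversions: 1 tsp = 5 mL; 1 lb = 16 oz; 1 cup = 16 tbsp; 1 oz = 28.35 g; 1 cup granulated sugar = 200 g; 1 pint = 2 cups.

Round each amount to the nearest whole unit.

Scaling factor: 15/12 = 5/4 = 1.25.
granulated sugar: 250 g × 5/4 ÷ 200 g/cup × 16 tbsp/cup = 25 tbsp
all-purpose flour: 1.25 lb × 5/4 × 16 oz/lb × 28.35 g/oz ≈ 709 g
buttermilk: 0.75 lb × 5/4 × 16 oz/lb × 28.35 g/oz ≈ 425 g

granulated sugar: 25 tbsp; all-purpose flour: 709 g; buttermilk: 425 g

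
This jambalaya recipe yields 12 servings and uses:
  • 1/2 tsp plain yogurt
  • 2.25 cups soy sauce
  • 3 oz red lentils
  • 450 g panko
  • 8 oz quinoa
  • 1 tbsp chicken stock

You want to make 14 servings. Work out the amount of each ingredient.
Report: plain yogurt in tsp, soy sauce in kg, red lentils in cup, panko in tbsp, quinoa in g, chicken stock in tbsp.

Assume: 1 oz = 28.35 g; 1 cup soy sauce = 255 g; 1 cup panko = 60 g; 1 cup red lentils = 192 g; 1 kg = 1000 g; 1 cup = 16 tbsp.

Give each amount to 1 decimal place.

plain yogurt: 0.6 tsp; soy sauce: 0.7 kg; red lentils: 0.5 cup; panko: 140.0 tbsp; quinoa: 264.6 g; chicken stock: 1.2 tbsp

Scaling factor: 14/12 = 7/6.
plain yogurt: 0.5 tsp × 7/6 ≈ 0.6 tsp
soy sauce: 2.25 cup × 7/6 × 255 g/cup ÷ 1000 g/kg ≈ 0.7 kg
red lentils: 3 oz × 7/6 × 28.35 g/oz ÷ 192 g/cup ≈ 0.5 cup
panko: 450 g × 7/6 ÷ 60 g/cup × 16 tbsp/cup = 140.0 tbsp
quinoa: 8 oz × 7/6 × 28.35 g/oz = 264.6 g
chicken stock: 1 tbsp × 7/6 ≈ 1.2 tbsp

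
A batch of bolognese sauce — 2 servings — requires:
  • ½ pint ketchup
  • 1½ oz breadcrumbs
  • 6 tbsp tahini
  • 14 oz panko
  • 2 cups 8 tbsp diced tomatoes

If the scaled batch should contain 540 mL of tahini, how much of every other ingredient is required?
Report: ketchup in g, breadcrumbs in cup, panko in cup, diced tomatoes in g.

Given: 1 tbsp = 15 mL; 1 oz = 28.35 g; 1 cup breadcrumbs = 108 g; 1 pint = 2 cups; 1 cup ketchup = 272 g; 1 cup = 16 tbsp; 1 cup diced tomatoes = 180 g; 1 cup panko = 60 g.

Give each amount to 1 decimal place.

ketchup: 1632.0 g; breadcrumbs: 2.4 cup; panko: 39.7 cup; diced tomatoes: 2700.0 g

The original recipe has 90 mL of tahini, so the scaling factor is 540 ÷ 90 = 6.
ketchup: 0.5 pint × 6 × 2 cup/pint × 272 g/cup = 1632.0 g
breadcrumbs: 1.5 oz × 6 × 28.35 g/oz ÷ 108 g/cup ≈ 2.4 cup
panko: 14 oz × 6 × 28.35 g/oz ÷ 60 g/cup ≈ 39.7 cup
diced tomatoes: (2 cup + 8 tbsp = 2.5 cup) × 6 × 180 g/cup = 2700.0 g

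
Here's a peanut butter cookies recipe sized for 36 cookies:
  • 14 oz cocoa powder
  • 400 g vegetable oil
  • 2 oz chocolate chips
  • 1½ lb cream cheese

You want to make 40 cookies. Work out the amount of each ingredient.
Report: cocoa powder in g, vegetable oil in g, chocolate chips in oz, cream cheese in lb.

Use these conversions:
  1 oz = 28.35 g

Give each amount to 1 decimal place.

cocoa powder: 441.0 g; vegetable oil: 444.4 g; chocolate chips: 2.2 oz; cream cheese: 1.7 lb

Scaling factor: 40/36 = 10/9.
cocoa powder: 14 oz × 10/9 × 28.35 g/oz = 441.0 g
vegetable oil: 400 g × 10/9 ≈ 444.4 g
chocolate chips: 2 oz × 10/9 ≈ 2.2 oz
cream cheese: 1.5 lb × 10/9 ≈ 1.7 lb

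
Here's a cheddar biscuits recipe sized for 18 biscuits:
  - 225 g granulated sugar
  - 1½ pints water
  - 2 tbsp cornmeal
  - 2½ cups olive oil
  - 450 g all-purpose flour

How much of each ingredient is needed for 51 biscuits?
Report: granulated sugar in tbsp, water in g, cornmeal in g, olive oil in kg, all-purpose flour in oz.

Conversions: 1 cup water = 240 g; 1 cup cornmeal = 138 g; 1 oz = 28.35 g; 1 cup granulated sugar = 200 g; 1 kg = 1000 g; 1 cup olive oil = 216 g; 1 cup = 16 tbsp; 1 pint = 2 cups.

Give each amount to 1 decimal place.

granulated sugar: 51.0 tbsp; water: 2040.0 g; cornmeal: 48.9 g; olive oil: 1.5 kg; all-purpose flour: 45.0 oz

Scaling factor: 51/18 = 17/6.
granulated sugar: 225 g × 17/6 ÷ 200 g/cup × 16 tbsp/cup = 51.0 tbsp
water: 1.5 pint × 17/6 × 2 cup/pint × 240 g/cup = 2040.0 g
cornmeal: 2 tbsp × 17/6 ÷ 16 tbsp/cup × 138 g/cup ≈ 48.9 g
olive oil: 2.5 cup × 17/6 × 216 g/cup ÷ 1000 g/kg ≈ 1.5 kg
all-purpose flour: 450 g × 17/6 ÷ 28.35 g/oz ≈ 45.0 oz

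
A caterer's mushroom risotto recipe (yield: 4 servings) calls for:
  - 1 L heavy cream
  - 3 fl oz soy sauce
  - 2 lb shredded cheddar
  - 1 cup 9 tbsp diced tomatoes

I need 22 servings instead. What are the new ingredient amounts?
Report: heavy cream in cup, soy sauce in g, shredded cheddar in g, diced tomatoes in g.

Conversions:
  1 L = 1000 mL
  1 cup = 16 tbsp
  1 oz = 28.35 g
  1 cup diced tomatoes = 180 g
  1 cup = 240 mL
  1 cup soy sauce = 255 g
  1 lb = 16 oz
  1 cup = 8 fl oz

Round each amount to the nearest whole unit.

heavy cream: 23 cup; soy sauce: 526 g; shredded cheddar: 4990 g; diced tomatoes: 1547 g

Scaling factor: 22/4 = 11/2 = 5.5.
heavy cream: 1 L × 11/2 × 1000 mL/L ÷ 240 mL/cup ≈ 23 cup
soy sauce: 3 fl oz × 11/2 ÷ 8 fl oz/cup × 255 g/cup ≈ 526 g
shredded cheddar: 2 lb × 11/2 × 16 oz/lb × 28.35 g/oz ≈ 4990 g
diced tomatoes: (1 cup + 9 tbsp = 1.5625 cup) × 11/2 × 180 g/cup ≈ 1547 g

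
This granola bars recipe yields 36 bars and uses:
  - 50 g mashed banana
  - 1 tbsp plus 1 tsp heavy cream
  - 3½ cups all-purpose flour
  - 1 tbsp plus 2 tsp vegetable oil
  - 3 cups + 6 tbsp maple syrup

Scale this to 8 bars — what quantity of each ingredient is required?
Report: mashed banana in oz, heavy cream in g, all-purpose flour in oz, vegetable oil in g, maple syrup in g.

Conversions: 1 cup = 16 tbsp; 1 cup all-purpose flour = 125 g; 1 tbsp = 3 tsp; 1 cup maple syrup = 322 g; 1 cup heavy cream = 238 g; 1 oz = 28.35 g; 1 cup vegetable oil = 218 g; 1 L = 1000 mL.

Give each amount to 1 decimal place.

mashed banana: 0.4 oz; heavy cream: 4.4 g; all-purpose flour: 3.4 oz; vegetable oil: 5.0 g; maple syrup: 241.5 g

Scaling factor: 8/36 = 2/9.
mashed banana: 50 g × 2/9 ÷ 28.35 g/oz ≈ 0.4 oz
heavy cream: (1 tbsp + 1 tsp = 4/3 tbsp) × 2/9 ÷ 16 tbsp/cup × 238 g/cup ≈ 4.4 g
all-purpose flour: 3.5 cup × 2/9 × 125 g/cup ÷ 28.35 g/oz ≈ 3.4 oz
vegetable oil: (1 tbsp + 2 tsp = 5/3 tbsp) × 2/9 ÷ 16 tbsp/cup × 218 g/cup ≈ 5.0 g
maple syrup: (3 cup + 6 tbsp = 3.375 cup) × 2/9 × 322 g/cup = 241.5 g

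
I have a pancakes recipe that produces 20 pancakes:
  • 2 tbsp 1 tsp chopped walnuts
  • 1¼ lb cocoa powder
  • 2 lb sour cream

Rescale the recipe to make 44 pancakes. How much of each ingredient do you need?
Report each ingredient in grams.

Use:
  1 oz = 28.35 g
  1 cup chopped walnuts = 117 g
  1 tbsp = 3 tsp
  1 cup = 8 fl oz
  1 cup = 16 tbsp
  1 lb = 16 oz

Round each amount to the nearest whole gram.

Scaling factor: 44/20 = 11/5 = 2.2.
chopped walnuts: (2 tbsp + 1 tsp = 7/3 tbsp) × 11/5 ÷ 16 tbsp/cup × 117 g/cup ≈ 38 g
cocoa powder: 1.25 lb × 11/5 × 16 oz/lb × 28.35 g/oz ≈ 1247 g
sour cream: 2 lb × 11/5 × 16 oz/lb × 28.35 g/oz ≈ 1996 g

chopped walnuts: 38 g; cocoa powder: 1247 g; sour cream: 1996 g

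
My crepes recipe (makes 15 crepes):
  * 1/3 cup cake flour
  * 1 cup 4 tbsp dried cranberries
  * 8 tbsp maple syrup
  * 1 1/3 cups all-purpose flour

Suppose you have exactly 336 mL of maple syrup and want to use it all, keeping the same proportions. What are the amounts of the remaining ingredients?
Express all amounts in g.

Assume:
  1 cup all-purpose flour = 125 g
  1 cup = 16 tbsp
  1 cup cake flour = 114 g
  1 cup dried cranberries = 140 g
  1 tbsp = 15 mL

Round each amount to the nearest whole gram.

cake flour: 106 g; dried cranberries: 490 g; all-purpose flour: 467 g

The original recipe has 120 mL of maple syrup, so the scaling factor is 336 ÷ 120 = 14/5 = 2.8.
cake flour: 1/3 cup × 14/5 × 114 g/cup ≈ 106 g
dried cranberries: (1 cup + 4 tbsp = 1.25 cup) × 14/5 × 140 g/cup = 490 g
all-purpose flour: 4/3 cup × 14/5 × 125 g/cup ≈ 467 g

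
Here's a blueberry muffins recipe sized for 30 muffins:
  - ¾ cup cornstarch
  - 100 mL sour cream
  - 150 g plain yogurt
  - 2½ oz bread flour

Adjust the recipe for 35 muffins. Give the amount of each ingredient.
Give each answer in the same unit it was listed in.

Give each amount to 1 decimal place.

Scaling factor: 35/30 = 7/6.
cornstarch: 0.75 cup × 7/6 ≈ 0.9 cup
sour cream: 100 mL × 7/6 ≈ 116.7 mL
plain yogurt: 150 g × 7/6 = 175.0 g
bread flour: 2.5 oz × 7/6 ≈ 2.9 oz

cornstarch: 0.9 cup; sour cream: 116.7 mL; plain yogurt: 175.0 g; bread flour: 2.9 oz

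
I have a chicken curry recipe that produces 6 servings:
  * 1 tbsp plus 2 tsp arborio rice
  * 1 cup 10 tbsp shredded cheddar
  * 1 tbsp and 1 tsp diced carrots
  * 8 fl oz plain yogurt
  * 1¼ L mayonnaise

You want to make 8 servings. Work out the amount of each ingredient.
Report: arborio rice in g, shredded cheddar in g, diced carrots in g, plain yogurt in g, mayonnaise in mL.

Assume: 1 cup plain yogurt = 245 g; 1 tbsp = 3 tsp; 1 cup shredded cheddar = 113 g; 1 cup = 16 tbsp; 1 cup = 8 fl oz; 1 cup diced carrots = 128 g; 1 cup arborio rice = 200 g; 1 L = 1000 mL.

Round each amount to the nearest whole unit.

arborio rice: 28 g; shredded cheddar: 245 g; diced carrots: 14 g; plain yogurt: 327 g; mayonnaise: 1667 mL

Scaling factor: 8/6 = 4/3.
arborio rice: (1 tbsp + 2 tsp = 5/3 tbsp) × 4/3 ÷ 16 tbsp/cup × 200 g/cup ≈ 28 g
shredded cheddar: (1 cup + 10 tbsp = 1.625 cup) × 4/3 × 113 g/cup ≈ 245 g
diced carrots: (1 tbsp + 1 tsp = 4/3 tbsp) × 4/3 ÷ 16 tbsp/cup × 128 g/cup ≈ 14 g
plain yogurt: 8 fl oz × 4/3 ÷ 8 fl oz/cup × 245 g/cup ≈ 327 g
mayonnaise: 1.25 L × 4/3 × 1000 mL/L ≈ 1667 mL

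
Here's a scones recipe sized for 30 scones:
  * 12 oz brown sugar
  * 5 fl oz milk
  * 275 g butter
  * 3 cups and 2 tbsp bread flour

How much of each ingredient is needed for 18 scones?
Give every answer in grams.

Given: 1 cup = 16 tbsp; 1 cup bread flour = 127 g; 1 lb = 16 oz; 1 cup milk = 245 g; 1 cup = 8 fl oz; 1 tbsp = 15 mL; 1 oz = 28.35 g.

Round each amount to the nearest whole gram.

brown sugar: 204 g; milk: 92 g; butter: 165 g; bread flour: 238 g

Scaling factor: 18/30 = 3/5 = 0.6.
brown sugar: 12 oz × 3/5 × 28.35 g/oz ≈ 204 g
milk: 5 fl oz × 3/5 ÷ 8 fl oz/cup × 245 g/cup ≈ 92 g
butter: 275 g × 3/5 = 165 g
bread flour: (3 cup + 2 tbsp = 3.125 cup) × 3/5 × 127 g/cup ≈ 238 g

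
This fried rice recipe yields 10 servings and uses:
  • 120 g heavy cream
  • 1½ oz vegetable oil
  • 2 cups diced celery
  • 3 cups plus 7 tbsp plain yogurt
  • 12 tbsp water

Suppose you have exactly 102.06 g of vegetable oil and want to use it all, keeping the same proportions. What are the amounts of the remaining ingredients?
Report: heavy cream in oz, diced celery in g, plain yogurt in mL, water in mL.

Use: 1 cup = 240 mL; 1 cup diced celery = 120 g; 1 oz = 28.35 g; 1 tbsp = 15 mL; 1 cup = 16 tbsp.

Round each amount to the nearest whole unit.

heavy cream: 10 oz; diced celery: 576 g; plain yogurt: 1980 mL; water: 432 mL

The original recipe has 42.525 g of vegetable oil, so the scaling factor is 102.06 ÷ 42.525 = 12/5 = 2.4.
heavy cream: 120 g × 12/5 ÷ 28.35 g/oz ≈ 10 oz
diced celery: 2 cup × 12/5 × 120 g/cup = 576 g
plain yogurt: (3 cup + 7 tbsp = 3.4375 cup) × 12/5 × 240 mL/cup = 1980 mL
water: 12 tbsp × 12/5 × 15 mL/tbsp = 432 mL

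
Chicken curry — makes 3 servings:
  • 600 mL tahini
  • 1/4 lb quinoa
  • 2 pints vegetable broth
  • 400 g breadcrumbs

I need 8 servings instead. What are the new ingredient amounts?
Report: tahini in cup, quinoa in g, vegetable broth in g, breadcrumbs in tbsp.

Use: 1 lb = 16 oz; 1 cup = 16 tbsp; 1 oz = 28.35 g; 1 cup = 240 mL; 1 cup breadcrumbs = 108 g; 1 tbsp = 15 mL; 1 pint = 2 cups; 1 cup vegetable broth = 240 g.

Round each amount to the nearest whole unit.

tahini: 7 cup; quinoa: 302 g; vegetable broth: 2560 g; breadcrumbs: 158 tbsp

Scaling factor: 8/3.
tahini: 600 mL × 8/3 ÷ 240 mL/cup ≈ 7 cup
quinoa: 0.25 lb × 8/3 × 16 oz/lb × 28.35 g/oz ≈ 302 g
vegetable broth: 2 pint × 8/3 × 2 cup/pint × 240 g/cup = 2560 g
breadcrumbs: 400 g × 8/3 ÷ 108 g/cup × 16 tbsp/cup ≈ 158 tbsp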